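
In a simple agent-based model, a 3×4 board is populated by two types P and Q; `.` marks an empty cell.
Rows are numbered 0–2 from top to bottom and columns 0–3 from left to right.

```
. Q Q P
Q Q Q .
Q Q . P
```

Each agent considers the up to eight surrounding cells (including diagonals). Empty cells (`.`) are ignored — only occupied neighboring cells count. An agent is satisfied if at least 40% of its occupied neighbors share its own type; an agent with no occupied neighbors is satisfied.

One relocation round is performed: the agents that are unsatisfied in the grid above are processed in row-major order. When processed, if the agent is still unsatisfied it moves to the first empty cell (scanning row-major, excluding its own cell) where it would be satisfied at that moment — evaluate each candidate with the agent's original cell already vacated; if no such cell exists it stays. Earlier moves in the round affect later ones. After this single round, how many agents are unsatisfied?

2

Initially unsatisfied (in order): (0,3), (2,3).
  (0,3): no empty cell satisfies it; stays.
  (2,3): no empty cell satisfies it; stays.
Resulting grid:
. Q Q P
Q Q Q .
Q Q . P
Unsatisfied now: (0,3), (2,3).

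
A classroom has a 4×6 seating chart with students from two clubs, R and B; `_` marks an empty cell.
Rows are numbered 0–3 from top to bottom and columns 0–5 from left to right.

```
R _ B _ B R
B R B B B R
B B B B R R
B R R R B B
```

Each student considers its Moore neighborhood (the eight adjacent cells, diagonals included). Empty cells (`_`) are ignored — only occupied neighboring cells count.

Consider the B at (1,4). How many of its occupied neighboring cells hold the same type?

Occupied neighbors of (1,4): (0,4)=B, (0,5)=R, (1,3)=B, (1,5)=R, (2,3)=B, (2,4)=R, (2,5)=R.
Same type (B): 3 of 7.

3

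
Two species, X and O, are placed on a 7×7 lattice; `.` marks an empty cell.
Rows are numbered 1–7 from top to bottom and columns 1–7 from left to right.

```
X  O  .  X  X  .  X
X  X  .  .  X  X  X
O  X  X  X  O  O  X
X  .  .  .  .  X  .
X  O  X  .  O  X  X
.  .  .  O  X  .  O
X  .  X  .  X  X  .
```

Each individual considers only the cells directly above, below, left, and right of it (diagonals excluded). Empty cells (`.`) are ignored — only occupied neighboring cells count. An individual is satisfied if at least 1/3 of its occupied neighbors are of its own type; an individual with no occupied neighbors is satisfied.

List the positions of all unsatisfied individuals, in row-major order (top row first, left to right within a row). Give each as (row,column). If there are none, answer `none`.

(1,1)X 1/2 satisfied
(1,2)O 0/2 not
(1,4)X 1/1 satisfied
(1,5)X 2/2 satisfied
(1,7)X 1/1 satisfied
(2,1)X 2/3 satisfied
(2,2)X 2/3 satisfied
(2,5)X 2/3 satisfied
(2,6)X 2/3 satisfied
(2,7)X 3/3 satisfied
(3,1)O 0/3 not
(3,2)X 2/3 satisfied
(3,3)X 2/2 satisfied
(3,4)X 1/2 satisfied
(3,5)O 1/3 satisfied
(3,6)O 1/4 not
(3,7)X 1/2 satisfied
(4,1)X 1/2 satisfied
(4,6)X 1/2 satisfied
(5,1)X 1/2 satisfied
(5,2)O 0/2 not
(5,3)X 0/1 not
(5,5)O 0/2 not
(5,6)X 2/3 satisfied
(5,7)X 1/2 satisfied
(6,4)O 0/1 not
(6,5)X 1/3 satisfied
(6,7)O 0/1 not
(7,1)X 0/0 satisfied
(7,3)X 0/0 satisfied
(7,5)X 2/2 satisfied
(7,6)X 1/1 satisfied

(1,2), (3,1), (3,6), (5,2), (5,3), (5,5), (6,4), (6,7)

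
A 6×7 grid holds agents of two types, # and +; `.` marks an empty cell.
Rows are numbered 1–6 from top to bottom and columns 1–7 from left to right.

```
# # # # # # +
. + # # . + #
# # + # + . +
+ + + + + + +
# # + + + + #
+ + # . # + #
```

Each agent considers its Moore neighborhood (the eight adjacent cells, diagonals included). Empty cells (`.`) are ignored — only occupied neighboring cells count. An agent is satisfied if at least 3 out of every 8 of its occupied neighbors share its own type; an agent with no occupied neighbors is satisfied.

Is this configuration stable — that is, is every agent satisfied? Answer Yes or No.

No

Row 1: (1,1)# 1/2 satisfied · (1,2)# 3/4 satisfied · (1,3)# 4/5 satisfied · (1,4)# 4/4 satisfied · (1,5)# 3/4 satisfied · (1,6)# 2/4 satisfied · (1,7)+ 1/3 not
Row 2: (2,2)+ 1/7 not · (2,3)# 6/8 satisfied · (2,4)# 5/7 satisfied · (2,6)+ 3/6 satisfied · (2,7)# 1/4 not
Row 3: (3,1)# 1/4 not · (3,2)# 2/7 not · (3,3)+ 4/8 satisfied · (3,4)# 2/7 not · (3,5)+ 4/6 satisfied · (3,7)+ 3/4 satisfied
Row 4: (4,1)+ 1/5 not · (4,2)+ 4/8 satisfied · (4,3)+ 5/8 satisfied · (4,4)+ 7/8 satisfied · (4,5)+ 6/7 satisfied · (4,6)+ 6/7 satisfied · (4,7)+ 3/4 satisfied
Row 5: (5,1)# 1/5 not · (5,2)# 2/8 not · (5,3)+ 5/7 satisfied · (5,4)+ 5/7 satisfied · (5,5)+ 6/7 satisfied · (5,6)+ 5/8 satisfied · (5,7)# 1/5 not
Row 6: (6,1)+ 1/3 not · (6,2)+ 2/5 satisfied · (6,3)# 1/4 not · (6,5)# 0/4 not · (6,6)+ 2/5 satisfied · (6,7)# 1/3 not
For instance (1,7) has only 1/3 same-type neighbors, below 3/8.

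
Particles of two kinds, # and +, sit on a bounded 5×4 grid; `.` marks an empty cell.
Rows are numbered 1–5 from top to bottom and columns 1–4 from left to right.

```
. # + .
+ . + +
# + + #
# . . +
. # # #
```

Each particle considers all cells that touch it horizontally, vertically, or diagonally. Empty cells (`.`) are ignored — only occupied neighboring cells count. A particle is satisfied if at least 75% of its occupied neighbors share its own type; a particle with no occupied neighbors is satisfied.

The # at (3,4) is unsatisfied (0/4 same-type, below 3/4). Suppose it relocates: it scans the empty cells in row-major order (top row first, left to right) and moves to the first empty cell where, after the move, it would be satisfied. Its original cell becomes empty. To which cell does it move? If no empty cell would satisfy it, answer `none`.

(5,1)

Vacating (3,4). Empty cells in order:
  (1,1): 1/2 same-type → still unsatisfied.
  (1,4): 0/3 same-type → still unsatisfied.
  (2,2): 2/7 same-type → still unsatisfied.
  (4,2): 4/6 same-type → still unsatisfied.
  (4,3): 3/6 same-type → still unsatisfied.
  (5,1): 2/2 same-type → satisfied — stop here.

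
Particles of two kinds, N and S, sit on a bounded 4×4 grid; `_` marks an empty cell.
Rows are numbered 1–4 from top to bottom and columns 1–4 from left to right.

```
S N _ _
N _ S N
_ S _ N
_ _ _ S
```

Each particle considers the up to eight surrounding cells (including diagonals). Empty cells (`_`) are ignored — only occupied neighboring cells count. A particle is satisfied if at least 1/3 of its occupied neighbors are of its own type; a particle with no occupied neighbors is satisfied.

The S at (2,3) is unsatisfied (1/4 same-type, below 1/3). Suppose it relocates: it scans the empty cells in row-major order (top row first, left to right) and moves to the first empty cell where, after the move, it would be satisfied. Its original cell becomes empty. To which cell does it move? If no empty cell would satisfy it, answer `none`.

(2,2)

Vacating (2,3). Empty cells in order:
  (1,3): 0/2 same-type → still unsatisfied.
  (1,4): 0/1 same-type → still unsatisfied.
  (2,2): 2/4 same-type → satisfied — stop here.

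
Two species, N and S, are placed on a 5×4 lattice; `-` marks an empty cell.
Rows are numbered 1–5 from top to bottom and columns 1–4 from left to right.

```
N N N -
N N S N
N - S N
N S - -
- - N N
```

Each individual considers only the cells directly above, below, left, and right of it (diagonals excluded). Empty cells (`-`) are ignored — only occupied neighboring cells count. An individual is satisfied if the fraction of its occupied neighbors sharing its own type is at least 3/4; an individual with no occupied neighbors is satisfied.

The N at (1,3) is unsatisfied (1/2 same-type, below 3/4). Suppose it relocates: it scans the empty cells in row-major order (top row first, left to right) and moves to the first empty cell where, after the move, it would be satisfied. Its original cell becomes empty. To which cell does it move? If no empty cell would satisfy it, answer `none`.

(1,4)

Vacating (1,3). Empty cells in order:
  (1,4): 1/1 same-type → satisfied — stop here.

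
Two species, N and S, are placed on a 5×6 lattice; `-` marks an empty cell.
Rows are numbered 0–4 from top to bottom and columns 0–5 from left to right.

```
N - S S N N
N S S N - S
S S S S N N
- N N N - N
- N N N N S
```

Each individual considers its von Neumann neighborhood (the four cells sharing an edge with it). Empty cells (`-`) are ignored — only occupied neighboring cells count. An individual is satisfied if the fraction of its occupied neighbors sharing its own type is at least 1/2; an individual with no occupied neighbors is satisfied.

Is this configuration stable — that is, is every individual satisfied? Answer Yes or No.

No

(0,0)N 1/1 satisfied
(0,2)S 2/2 satisfied
(0,3)S 1/3 not
(0,4)N 1/2 satisfied
(0,5)N 1/2 satisfied
(1,0)N 1/3 not
(1,1)S 2/3 satisfied
(1,2)S 3/4 satisfied
(1,3)N 0/3 not
(1,5)S 0/2 not
(2,0)S 1/2 satisfied
(2,1)S 3/4 satisfied
(2,2)S 3/4 satisfied
(2,3)S 1/4 not
(2,4)N 1/2 satisfied
(2,5)N 2/3 satisfied
(3,1)N 2/3 satisfied
(3,2)N 3/4 satisfied
(3,3)N 2/3 satisfied
(3,5)N 1/2 satisfied
(4,1)N 2/2 satisfied
(4,2)N 3/3 satisfied
(4,3)N 3/3 satisfied
(4,4)N 1/2 satisfied
(4,5)S 0/2 not
For instance (0,3) has only 1/3 same-type neighbors, below 1/2.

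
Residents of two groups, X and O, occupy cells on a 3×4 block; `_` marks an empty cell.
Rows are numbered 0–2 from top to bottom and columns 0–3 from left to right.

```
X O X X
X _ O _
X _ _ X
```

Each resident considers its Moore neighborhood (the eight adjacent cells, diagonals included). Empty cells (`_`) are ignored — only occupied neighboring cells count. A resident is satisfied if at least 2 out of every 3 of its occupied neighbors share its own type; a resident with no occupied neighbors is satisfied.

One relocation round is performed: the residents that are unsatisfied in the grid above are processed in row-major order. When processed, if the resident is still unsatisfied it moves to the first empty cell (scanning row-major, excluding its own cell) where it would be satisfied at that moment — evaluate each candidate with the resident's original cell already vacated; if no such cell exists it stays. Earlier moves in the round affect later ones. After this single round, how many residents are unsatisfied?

2

Initially unsatisfied (in order): (0,0), (0,1), (0,2), (0,3), (1,2), (2,3).
  (0,0) → (1,3).
  (0,1): no empty cell satisfies it; stays.
  (0,2) → (2,1).
  (0,3) → (2,2).
  (1,2): no empty cell satisfies it; stays.
  (2,3): now satisfied by earlier moves; stays.
Resulting grid:
_ O _ _
X _ O X
X X X X
Unsatisfied now: (0,1), (1,2).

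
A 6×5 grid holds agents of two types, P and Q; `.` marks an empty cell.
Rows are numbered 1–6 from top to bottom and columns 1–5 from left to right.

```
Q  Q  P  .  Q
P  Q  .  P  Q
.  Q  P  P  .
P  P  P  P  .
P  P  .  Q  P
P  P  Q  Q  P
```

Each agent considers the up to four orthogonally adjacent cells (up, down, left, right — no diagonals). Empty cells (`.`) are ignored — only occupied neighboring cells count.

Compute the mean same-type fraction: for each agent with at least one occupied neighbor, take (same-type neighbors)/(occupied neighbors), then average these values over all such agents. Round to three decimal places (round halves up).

(1,1)Q 1/2
(1,2)Q 2/3
(1,3)P 0/1
(1,5)Q 1/1
(2,1)P 0/2
(2,2)Q 2/3
(2,4)P 1/2
(2,5)Q 1/2
(3,2)Q 1/3
(3,3)P 2/3
(3,4)P 3/3
(4,1)P 2/2
(4,2)P 3/4
(4,3)P 3/3
(4,4)P 2/3
(5,1)P 3/3
(5,2)P 3/3
(5,4)Q 1/3
(5,5)P 1/2
(6,1)P 2/2
(6,2)P 2/3
(6,3)Q 1/2
(6,4)Q 2/3
(6,5)P 1/2
Sum over 24 agents: 1/2 + 2/3 + 0/1 + 1/1 + 0/2 + 2/3 + 1/2 + 1/2 + 1/3 + 2/3 + 3/3 + 2/2 + 3/4 + 3/3 + 2/3 + 3/3 + 3/3 + 1/3 + 1/2 + 2/2 + 2/3 + 1/2 + 2/3 + 1/2 = 185/12; mean = 185/12 ÷ 24 = 185/288 = 0.642361… → 0.642.

0.642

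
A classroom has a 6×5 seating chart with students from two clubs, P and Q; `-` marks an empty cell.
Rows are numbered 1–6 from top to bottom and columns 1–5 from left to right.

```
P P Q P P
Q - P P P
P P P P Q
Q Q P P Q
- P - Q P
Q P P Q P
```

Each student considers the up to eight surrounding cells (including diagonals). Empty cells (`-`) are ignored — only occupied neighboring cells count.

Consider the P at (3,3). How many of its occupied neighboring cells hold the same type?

6

Occupied neighbors of (3,3): (2,3)=P, (2,4)=P, (3,2)=P, (3,4)=P, (4,2)=Q, (4,3)=P, (4,4)=P.
Same type (P): 6 of 7.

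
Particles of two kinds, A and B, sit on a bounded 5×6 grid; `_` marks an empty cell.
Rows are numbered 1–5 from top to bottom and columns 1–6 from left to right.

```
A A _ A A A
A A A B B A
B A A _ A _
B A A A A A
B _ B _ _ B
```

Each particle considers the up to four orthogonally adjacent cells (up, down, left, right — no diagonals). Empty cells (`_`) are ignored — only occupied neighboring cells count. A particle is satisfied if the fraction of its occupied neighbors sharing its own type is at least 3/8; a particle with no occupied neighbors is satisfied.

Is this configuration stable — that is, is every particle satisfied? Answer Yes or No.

(1,1)A 2/2 satisfied
(1,2)A 2/2 satisfied
(1,4)A 1/2 satisfied
(1,5)A 2/3 satisfied
(1,6)A 2/2 satisfied
(2,1)A 2/3 satisfied
(2,2)A 4/4 satisfied
(2,3)A 2/3 satisfied
(2,4)B 1/3 not
(2,5)B 1/4 not
(2,6)A 1/2 satisfied
(3,1)B 1/3 not
(3,2)A 3/4 satisfied
(3,3)A 3/3 satisfied
(3,5)A 1/2 satisfied
(4,1)B 2/3 satisfied
(4,2)A 2/3 satisfied
(4,3)A 3/4 satisfied
(4,4)A 2/2 satisfied
(4,5)A 3/3 satisfied
(4,6)A 1/2 satisfied
(5,1)B 1/1 satisfied
(5,3)B 0/1 not
(5,6)B 0/1 not
For instance (2,4) has only 1/3 same-type neighbors, below 3/8.

No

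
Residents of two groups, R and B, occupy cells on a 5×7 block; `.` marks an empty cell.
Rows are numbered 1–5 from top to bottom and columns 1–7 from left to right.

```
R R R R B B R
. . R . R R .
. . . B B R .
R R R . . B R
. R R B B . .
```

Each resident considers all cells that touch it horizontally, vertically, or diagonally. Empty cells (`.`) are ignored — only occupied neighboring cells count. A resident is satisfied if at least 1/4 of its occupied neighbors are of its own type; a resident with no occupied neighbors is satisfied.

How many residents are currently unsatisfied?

0

Row 1: (1,1)R 1/1 satisfied · (1,2)R 3/3 satisfied · (1,3)R 3/3 satisfied · (1,4)R 3/4 satisfied · (1,5)B 1/4 satisfied · (1,6)B 1/4 satisfied · (1,7)R 1/2 satisfied
Row 2: (2,3)R 3/4 satisfied · (2,5)R 3/7 satisfied · (2,6)R 3/6 satisfied
Row 3: (3,4)B 1/4 satisfied · (3,5)B 2/5 satisfied · (3,6)R 3/5 satisfied
Row 4: (4,1)R 2/2 satisfied · (4,2)R 4/4 satisfied · (4,3)R 3/5 satisfied · (4,6)B 2/4 satisfied · (4,7)R 1/2 satisfied
Row 5: (5,2)R 4/4 satisfied · (5,3)R 3/4 satisfied · (5,4)B 1/3 satisfied · (5,5)B 2/2 satisfied
Every one meets the threshold.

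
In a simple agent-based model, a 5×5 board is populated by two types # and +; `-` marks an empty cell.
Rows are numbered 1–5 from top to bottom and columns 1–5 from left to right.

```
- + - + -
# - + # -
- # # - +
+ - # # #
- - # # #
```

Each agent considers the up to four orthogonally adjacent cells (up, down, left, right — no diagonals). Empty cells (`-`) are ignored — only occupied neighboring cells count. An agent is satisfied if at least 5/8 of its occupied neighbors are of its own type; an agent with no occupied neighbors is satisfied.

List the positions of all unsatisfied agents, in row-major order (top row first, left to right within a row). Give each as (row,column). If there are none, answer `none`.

(1,4), (2,3), (2,4), (3,5)

(1,2)+ 0/0 ✓
(1,4)+ 0/1 ✗
(2,1)# 0/0 ✓
(2,3)+ 0/2 ✗
(2,4)# 0/2 ✗
(3,2)# 1/1 ✓
(3,3)# 2/3 ✓
(3,5)+ 0/1 ✗
(4,1)+ 0/0 ✓
(4,3)# 3/3 ✓
(4,4)# 3/3 ✓
(4,5)# 2/3 ✓
(5,3)# 2/2 ✓
(5,4)# 3/3 ✓
(5,5)# 2/2 ✓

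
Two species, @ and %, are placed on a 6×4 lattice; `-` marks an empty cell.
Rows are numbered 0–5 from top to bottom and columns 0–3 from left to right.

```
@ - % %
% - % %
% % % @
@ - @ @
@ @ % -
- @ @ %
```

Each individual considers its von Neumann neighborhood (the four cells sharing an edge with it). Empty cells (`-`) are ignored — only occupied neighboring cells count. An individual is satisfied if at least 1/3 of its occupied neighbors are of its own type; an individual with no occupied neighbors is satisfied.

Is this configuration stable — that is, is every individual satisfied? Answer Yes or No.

No

Row 0: (0,0)@ 0/1 ✗ · (0,2)% 2/2 ✓ · (0,3)% 2/2 ✓
Row 1: (1,0)% 1/2 ✓ · (1,2)% 3/3 ✓ · (1,3)% 2/3 ✓
Row 2: (2,0)% 2/3 ✓ · (2,1)% 2/2 ✓ · (2,2)% 2/4 ✓ · (2,3)@ 1/3 ✓
Row 3: (3,0)@ 1/2 ✓ · (3,2)@ 1/3 ✓ · (3,3)@ 2/2 ✓
Row 4: (4,0)@ 2/2 ✓ · (4,1)@ 2/3 ✓ · (4,2)% 0/3 ✗
Row 5: (5,1)@ 2/2 ✓ · (5,2)@ 1/3 ✓ · (5,3)% 0/1 ✗
For instance (0,0) has only 0/1 same-type neighbors, below 1/3.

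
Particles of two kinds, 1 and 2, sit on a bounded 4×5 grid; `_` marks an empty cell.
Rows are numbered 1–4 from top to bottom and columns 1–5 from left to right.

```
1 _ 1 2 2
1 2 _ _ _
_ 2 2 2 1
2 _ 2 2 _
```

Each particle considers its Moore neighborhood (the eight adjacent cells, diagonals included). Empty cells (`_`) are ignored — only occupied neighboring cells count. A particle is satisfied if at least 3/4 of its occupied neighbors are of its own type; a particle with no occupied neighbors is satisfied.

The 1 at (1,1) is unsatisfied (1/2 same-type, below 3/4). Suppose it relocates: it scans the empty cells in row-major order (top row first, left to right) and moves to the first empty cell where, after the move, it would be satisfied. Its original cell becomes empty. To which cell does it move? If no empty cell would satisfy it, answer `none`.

none

Vacating (1,1). Empty cells in order:
  (1,2): 2/3 same-type → still unsatisfied.
  (2,3): 1/6 same-type → still unsatisfied.
  (2,4): 2/6 same-type → still unsatisfied.
  (2,5): 1/4 same-type → still unsatisfied.
  (3,1): 1/4 same-type → still unsatisfied.
  (4,2): 0/4 same-type → still unsatisfied.
  (4,5): 1/3 same-type → still unsatisfied.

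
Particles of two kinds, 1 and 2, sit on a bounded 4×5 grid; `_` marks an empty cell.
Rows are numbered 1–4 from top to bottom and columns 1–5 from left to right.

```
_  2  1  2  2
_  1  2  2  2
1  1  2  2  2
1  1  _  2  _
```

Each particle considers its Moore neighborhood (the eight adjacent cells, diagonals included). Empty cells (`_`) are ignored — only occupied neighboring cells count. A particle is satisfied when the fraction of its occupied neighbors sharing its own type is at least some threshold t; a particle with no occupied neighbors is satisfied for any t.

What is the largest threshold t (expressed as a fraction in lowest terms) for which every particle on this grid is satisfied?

1/5

(1,2)2 1/3
(1,3)1 1/5
(1,4)2 4/5
(1,5)2 3/3
(2,2)1 3/6
(2,3)2 5/8
(2,4)2 7/8
(2,5)2 5/5
(3,1)1 4/4
(3,2)1 4/6
(3,3)2 4/7
(3,4)2 6/6
(3,5)2 4/4
(4,1)1 3/3
(4,2)1 3/4
(4,4)2 3/3
The smallest same-type fraction is 1/5 at (1,3), which reduces to 1/5. Any threshold above that leaves this particle unsatisfied.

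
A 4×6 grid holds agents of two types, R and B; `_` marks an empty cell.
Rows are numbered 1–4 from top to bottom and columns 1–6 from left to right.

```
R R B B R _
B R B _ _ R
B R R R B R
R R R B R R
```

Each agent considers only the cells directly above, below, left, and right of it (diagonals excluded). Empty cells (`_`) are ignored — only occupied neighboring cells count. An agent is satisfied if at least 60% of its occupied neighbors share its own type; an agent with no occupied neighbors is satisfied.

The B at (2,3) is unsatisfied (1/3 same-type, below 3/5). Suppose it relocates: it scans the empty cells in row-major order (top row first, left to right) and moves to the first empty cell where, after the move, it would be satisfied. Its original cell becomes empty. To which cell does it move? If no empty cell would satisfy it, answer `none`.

none

Vacating (2,3). Empty cells in order:
  (1,6): 0/2 same-type → still unsatisfied.
  (2,4): 1/2 same-type → still unsatisfied.
  (2,5): 1/3 same-type → still unsatisfied.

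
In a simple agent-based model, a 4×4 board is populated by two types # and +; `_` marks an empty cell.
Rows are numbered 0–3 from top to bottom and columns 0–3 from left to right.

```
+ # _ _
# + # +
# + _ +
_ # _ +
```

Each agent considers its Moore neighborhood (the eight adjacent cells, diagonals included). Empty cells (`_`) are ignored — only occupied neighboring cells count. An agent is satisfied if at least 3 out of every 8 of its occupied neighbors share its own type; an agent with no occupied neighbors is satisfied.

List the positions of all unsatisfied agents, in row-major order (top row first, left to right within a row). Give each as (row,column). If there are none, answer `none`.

(0,0)+ 1/3 unhappy
(0,1)# 2/4 ok
(1,0)# 2/5 ok
(1,1)+ 2/6 unhappy
(1,2)# 1/5 unhappy
(1,3)+ 1/2 ok
(2,0)# 2/4 ok
(2,1)+ 1/5 unhappy
(2,3)+ 2/3 ok
(3,1)# 1/2 ok
(3,3)+ 1/1 ok

(0,0), (1,1), (1,2), (2,1)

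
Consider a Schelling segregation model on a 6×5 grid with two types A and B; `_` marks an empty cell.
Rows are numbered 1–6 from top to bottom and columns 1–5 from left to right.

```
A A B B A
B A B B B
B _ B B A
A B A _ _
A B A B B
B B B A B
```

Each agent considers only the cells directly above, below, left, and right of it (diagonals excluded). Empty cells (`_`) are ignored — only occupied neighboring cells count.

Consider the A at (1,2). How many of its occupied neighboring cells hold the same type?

Occupied neighbors of (1,2): (2,2)=A, (1,1)=A, (1,3)=B.
Same type (A): 2 of 3.

2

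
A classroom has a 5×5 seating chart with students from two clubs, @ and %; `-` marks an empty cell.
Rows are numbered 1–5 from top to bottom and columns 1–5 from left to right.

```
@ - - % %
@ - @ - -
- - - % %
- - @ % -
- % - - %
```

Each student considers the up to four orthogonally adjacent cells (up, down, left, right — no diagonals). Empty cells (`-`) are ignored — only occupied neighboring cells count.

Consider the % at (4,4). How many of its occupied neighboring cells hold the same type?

1

Occupied neighbors of (4,4): (3,4)=%, (4,3)=@.
Same type (%): 1 of 2.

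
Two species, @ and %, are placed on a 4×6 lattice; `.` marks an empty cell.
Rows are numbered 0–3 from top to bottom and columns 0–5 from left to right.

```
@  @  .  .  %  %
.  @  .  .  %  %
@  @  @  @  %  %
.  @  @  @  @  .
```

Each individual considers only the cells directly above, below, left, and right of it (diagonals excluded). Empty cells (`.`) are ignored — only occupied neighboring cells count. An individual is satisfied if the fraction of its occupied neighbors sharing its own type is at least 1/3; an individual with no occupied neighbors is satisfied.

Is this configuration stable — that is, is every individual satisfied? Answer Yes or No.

Yes

(0,0)@ 1/1 ok
(0,1)@ 2/2 ok
(0,4)% 2/2 ok
(0,5)% 2/2 ok
(1,1)@ 2/2 ok
(1,4)% 3/3 ok
(1,5)% 3/3 ok
(2,0)@ 1/1 ok
(2,1)@ 4/4 ok
(2,2)@ 3/3 ok
(2,3)@ 2/3 ok
(2,4)% 2/4 ok
(2,5)% 2/2 ok
(3,1)@ 2/2 ok
(3,2)@ 3/3 ok
(3,3)@ 3/3 ok
(3,4)@ 1/2 ok
All meet the threshold, so the configuration is stable.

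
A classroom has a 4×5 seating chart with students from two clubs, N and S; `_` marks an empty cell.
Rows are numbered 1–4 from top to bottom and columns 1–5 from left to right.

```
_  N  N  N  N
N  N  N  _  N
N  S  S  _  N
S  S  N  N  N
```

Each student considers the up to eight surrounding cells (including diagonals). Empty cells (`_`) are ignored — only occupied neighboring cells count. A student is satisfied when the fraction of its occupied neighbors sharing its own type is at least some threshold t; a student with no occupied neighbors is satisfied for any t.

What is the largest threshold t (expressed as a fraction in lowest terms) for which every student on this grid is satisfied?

1/4

(1,2)N 4/4
(1,3)N 4/4
(1,4)N 4/4
(1,5)N 2/2
(2,1)N 3/4
(2,2)N 5/7
(2,3)N 4/6
(2,5)N 3/3
(3,1)N 2/5
(3,2)S 3/8
(3,3)S 2/6
(3,5)N 3/3
(4,1)S 2/3
(4,2)S 3/5
(4,3)N 1/4
(4,4)N 3/4
(4,5)N 2/2
The smallest same-type fraction is 1/4 at (4,3), which reduces to 1/4. Any threshold above that leaves this student unsatisfied.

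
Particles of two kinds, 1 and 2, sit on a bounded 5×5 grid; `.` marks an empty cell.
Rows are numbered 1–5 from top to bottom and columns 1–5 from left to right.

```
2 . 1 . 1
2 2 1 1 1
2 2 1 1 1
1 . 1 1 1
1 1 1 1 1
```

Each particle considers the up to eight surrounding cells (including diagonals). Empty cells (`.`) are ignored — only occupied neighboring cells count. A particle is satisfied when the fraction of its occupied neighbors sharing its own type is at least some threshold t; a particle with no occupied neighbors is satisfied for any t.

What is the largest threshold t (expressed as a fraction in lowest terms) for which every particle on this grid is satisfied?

Row 1: (1,1)2 2/2 · (1,3)1 2/3 · (1,5)1 2/2
Row 2: (2,1)2 4/4 · (2,2)2 4/7 · (2,3)1 4/6 · (2,4)1 7/7 · (2,5)1 4/4
Row 3: (3,1)2 3/4 · (3,2)2 3/7 · (3,3)1 5/7 · (3,4)1 8/8 · (3,5)1 5/5
Row 4: (4,1)1 2/4 · (4,3)1 6/7 · (4,4)1 8/8 · (4,5)1 5/5
Row 5: (5,1)1 2/2 · (5,2)1 4/4 · (5,3)1 4/4 · (5,4)1 5/5 · (5,5)1 3/3
The smallest same-type fraction is 3/7 at (3,2), which reduces to 3/7. Any threshold above that leaves this particle unsatisfied.

3/7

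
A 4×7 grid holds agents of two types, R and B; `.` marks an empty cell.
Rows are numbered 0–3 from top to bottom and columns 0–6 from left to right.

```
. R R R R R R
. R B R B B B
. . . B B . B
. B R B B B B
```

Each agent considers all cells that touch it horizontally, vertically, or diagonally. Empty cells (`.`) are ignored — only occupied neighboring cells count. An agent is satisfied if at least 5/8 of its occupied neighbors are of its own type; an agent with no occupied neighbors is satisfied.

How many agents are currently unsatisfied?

11

(0,1)R 2/3 ok
(0,2)R 4/5 ok
(0,3)R 3/5 unhappy
(0,4)R 3/5 unhappy
(0,5)R 2/5 unhappy
(0,6)R 1/3 unhappy
(1,1)R 2/3 ok
(1,2)B 1/6 unhappy
(1,3)R 3/7 unhappy
(1,4)B 3/7 unhappy
(1,5)B 4/7 unhappy
(1,6)B 2/4 unhappy
(2,3)B 5/7 ok
(2,4)B 6/7 ok
(2,6)B 4/4 ok
(3,1)B 0/1 unhappy
(3,2)R 0/3 unhappy
(3,3)B 3/4 ok
(3,4)B 4/4 ok
(3,5)B 4/4 ok
(3,6)B 2/2 ok
Unsatisfied: (0,3), (0,4), (0,5), (0,6), (1,2), (1,3), (1,4), (1,5), (1,6), (3,1), (3,2) — 11 in total.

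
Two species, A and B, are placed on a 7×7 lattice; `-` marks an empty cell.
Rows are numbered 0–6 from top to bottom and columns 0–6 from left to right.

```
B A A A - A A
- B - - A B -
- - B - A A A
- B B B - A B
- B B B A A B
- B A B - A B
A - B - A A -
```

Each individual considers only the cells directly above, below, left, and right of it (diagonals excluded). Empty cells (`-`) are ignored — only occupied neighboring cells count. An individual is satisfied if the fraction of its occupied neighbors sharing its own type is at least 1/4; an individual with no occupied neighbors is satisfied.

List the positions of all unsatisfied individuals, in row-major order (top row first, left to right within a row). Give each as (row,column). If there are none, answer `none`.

Row 0: (0,0)B 0/1 unhappy · (0,1)A 1/3 ok · (0,2)A 2/2 ok · (0,3)A 1/1 ok · (0,5)A 1/2 ok · (0,6)A 1/1 ok
Row 1: (1,1)B 0/1 unhappy · (1,4)A 1/2 ok · (1,5)B 0/3 unhappy
Row 2: (2,2)B 1/1 ok · (2,4)A 2/2 ok · (2,5)A 3/4 ok · (2,6)A 1/2 ok
Row 3: (3,1)B 2/2 ok · (3,2)B 4/4 ok · (3,3)B 2/2 ok · (3,5)A 2/3 ok · (3,6)B 1/3 ok
Row 4: (4,1)B 3/3 ok · (4,2)B 3/4 ok · (4,3)B 3/4 ok · (4,4)A 1/2 ok · (4,5)A 3/4 ok · (4,6)B 2/3 ok
Row 5: (5,1)B 1/2 ok · (5,2)A 0/4 unhappy · (5,3)B 1/2 ok · (5,5)A 2/3 ok · (5,6)B 1/2 ok
Row 6: (6,0)A 0/0 ok · (6,2)B 0/1 unhappy · (6,4)A 1/1 ok · (6,5)A 2/2 ok

(0,0), (1,1), (1,5), (5,2), (6,2)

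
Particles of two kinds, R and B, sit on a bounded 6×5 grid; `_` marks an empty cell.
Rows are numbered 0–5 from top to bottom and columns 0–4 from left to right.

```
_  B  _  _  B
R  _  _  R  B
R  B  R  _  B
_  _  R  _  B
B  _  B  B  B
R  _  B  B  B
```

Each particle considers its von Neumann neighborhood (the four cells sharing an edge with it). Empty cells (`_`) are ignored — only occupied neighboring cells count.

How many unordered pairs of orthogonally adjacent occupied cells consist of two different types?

Scan each occupied cell's neighbors to the right and below so each pair is counted once.
Row 0: B(0,4)–B(1,4)=  → 0/1 unlike.
Row 1: R(1,0)–R(2,0)= R(1,3)–B(1,4)≠ B(1,4)–B(2,4)=  → 1/3 unlike.
Row 2: R(2,0)–B(2,1)≠ B(2,1)–R(2,2)≠ R(2,2)–R(3,2)= B(2,4)–B(3,4)=  → 2/4 unlike.
Row 3: R(3,2)–B(4,2)≠ B(3,4)–B(4,4)=  → 1/2 unlike.
Row 4: B(4,0)–R(5,0)≠ B(4,2)–B(4,3)= B(4,2)–B(5,2)= B(4,3)–B(4,4)= B(4,3)–B(5,3)= B(4,4)–B(5,4)=  → 1/6 unlike.
Row 5: B(5,2)–B(5,3)= B(5,3)–B(5,4)=  → 0/2 unlike.
Total adjacent occupied pairs: 18; unlike-type pairs: 5.

5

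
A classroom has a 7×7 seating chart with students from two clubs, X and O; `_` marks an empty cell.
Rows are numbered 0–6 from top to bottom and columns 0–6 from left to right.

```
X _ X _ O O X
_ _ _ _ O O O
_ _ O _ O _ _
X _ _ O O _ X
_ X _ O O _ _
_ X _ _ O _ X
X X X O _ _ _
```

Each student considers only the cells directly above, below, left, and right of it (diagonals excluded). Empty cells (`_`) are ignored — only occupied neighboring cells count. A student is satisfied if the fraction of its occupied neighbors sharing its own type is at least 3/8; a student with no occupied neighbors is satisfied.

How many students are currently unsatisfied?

2

(0,0)X 0/0 ✓
(0,2)X 0/0 ✓
(0,4)O 2/2 ✓
(0,5)O 2/3 ✓
(0,6)X 0/2 ✗
(1,4)O 3/3 ✓
(1,5)O 3/3 ✓
(1,6)O 1/2 ✓
(2,2)O 0/0 ✓
(2,4)O 2/2 ✓
(3,0)X 0/0 ✓
(3,3)O 2/2 ✓
(3,4)O 3/3 ✓
(3,6)X 0/0 ✓
(4,1)X 1/1 ✓
(4,3)O 2/2 ✓
(4,4)O 3/3 ✓
(5,1)X 2/2 ✓
(5,4)O 1/1 ✓
(5,6)X 0/0 ✓
(6,0)X 1/1 ✓
(6,1)X 3/3 ✓
(6,2)X 1/2 ✓
(6,3)O 0/1 ✗
Unsatisfied: (0,6), (6,3) — 2 in total.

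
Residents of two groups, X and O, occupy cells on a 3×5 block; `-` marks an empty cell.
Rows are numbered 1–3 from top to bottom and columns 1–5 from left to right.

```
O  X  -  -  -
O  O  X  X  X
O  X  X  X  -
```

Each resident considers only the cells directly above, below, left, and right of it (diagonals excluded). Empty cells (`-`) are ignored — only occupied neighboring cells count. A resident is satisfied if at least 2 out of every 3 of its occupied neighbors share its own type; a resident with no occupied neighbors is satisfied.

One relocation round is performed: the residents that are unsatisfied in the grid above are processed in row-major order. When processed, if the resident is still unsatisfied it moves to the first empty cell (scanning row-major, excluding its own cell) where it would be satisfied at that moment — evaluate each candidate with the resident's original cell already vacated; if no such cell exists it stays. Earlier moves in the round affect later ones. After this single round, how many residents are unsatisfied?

Initially unsatisfied (in order): (1,1), (1,2), (2,2), (3,1), (3,2).
  (1,1): no empty cell satisfies it; stays.
  (1,2) → (1,3).
  (2,2): no empty cell satisfies it; stays.
  (3,1) → (1,2).
  (3,2) → (1,4).
Resulting grid:
O O X X -
O O X X X
- - X X -
All satisfied now.

0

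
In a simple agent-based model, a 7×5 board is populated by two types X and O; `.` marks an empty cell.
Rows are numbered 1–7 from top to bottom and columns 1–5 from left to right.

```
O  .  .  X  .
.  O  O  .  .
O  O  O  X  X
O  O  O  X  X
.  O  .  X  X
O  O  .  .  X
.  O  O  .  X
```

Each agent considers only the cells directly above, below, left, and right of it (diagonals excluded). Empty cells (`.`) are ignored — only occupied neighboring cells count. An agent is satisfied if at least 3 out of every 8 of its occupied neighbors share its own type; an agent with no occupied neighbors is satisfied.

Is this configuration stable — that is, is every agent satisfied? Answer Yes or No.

Row 1: (1,1)O 0/0 ✓ · (1,4)X 0/0 ✓
Row 2: (2,2)O 2/2 ✓ · (2,3)O 2/2 ✓
Row 3: (3,1)O 2/2 ✓ · (3,2)O 4/4 ✓ · (3,3)O 3/4 ✓ · (3,4)X 2/3 ✓ · (3,5)X 2/2 ✓
Row 4: (4,1)O 2/2 ✓ · (4,2)O 4/4 ✓ · (4,3)O 2/3 ✓ · (4,4)X 3/4 ✓ · (4,5)X 3/3 ✓
Row 5: (5,2)O 2/2 ✓ · (5,4)X 2/2 ✓ · (5,5)X 3/3 ✓
Row 6: (6,1)O 1/1 ✓ · (6,2)O 3/3 ✓ · (6,5)X 2/2 ✓
Row 7: (7,2)O 2/2 ✓ · (7,3)O 1/1 ✓ · (7,5)X 1/1 ✓
All meet the threshold, so the configuration is stable.

Yes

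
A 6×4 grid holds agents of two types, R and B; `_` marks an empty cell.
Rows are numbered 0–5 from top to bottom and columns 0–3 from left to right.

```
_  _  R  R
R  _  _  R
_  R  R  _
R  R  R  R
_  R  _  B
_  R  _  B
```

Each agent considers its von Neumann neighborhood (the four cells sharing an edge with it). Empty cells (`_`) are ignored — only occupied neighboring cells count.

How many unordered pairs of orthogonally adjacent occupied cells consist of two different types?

1

Scan each occupied cell's neighbors to the right and below so each pair is counted once.
From row 0: 0 unlike of 2 pairs (running 0/2).
From row 2: 0 unlike of 3 pairs (running 0/5).
From row 3: 1 unlike of 5 pairs (running 1/10).
From row 4: 0 unlike of 2 pairs (running 1/12).
Total adjacent occupied pairs: 12; unlike-type pairs: 1.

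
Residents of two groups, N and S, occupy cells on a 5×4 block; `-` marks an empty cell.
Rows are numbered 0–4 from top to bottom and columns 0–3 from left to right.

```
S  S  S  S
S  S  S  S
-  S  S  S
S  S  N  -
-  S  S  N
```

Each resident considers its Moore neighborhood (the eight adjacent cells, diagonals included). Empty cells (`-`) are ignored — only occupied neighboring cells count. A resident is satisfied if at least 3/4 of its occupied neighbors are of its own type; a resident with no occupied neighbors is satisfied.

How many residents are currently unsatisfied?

Row 0: (0,0)S 3/3 ok · (0,1)S 5/5 ok · (0,2)S 5/5 ok · (0,3)S 3/3 ok
Row 1: (1,0)S 4/4 ok · (1,1)S 7/7 ok · (1,2)S 8/8 ok · (1,3)S 5/5 ok
Row 2: (2,1)S 6/7 ok · (2,2)S 6/7 ok · (2,3)S 3/4 ok
Row 3: (3,0)S 3/3 ok · (3,1)S 5/6 ok · (3,2)N 1/7 unhappy
Row 4: (4,1)S 3/4 ok · (4,2)S 2/4 unhappy · (4,3)N 1/2 unhappy
Unsatisfied: (3,2), (4,2), (4,3) — 3 in total.

3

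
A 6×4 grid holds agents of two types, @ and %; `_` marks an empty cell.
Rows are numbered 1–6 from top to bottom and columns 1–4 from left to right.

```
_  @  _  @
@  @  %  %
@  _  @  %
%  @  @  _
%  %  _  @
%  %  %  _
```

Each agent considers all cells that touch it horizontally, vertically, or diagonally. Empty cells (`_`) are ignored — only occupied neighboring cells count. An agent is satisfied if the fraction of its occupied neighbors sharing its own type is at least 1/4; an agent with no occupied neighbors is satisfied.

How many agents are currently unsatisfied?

Row 1: (1,2)@ 2/3 ok · (1,4)@ 0/2 unhappy
Row 2: (2,1)@ 3/3 ok · (2,2)@ 4/5 ok · (2,3)% 2/6 ok · (2,4)% 2/4 ok
Row 3: (3,1)@ 3/4 ok · (3,3)@ 3/6 ok · (3,4)% 2/4 ok
Row 4: (4,1)% 2/4 ok · (4,2)@ 3/6 ok · (4,3)@ 3/5 ok
Row 5: (5,1)% 4/5 ok · (5,2)% 5/7 ok · (5,4)@ 1/2 ok
Row 6: (6,1)% 3/3 ok · (6,2)% 4/4 ok · (6,3)% 2/3 ok
Unsatisfied: (1,4) — 1 in total.

1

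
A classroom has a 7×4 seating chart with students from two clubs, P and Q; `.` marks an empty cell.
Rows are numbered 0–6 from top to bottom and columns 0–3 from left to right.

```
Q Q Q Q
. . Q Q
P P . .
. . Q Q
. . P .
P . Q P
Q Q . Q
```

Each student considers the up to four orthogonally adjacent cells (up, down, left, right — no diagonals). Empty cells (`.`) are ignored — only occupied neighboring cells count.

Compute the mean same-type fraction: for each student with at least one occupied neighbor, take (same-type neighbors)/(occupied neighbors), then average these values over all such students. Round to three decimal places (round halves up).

0.647

(0,0)Q 1/1
(0,1)Q 2/2
(0,2)Q 3/3
(0,3)Q 2/2
(1,2)Q 2/2
(1,3)Q 2/2
(2,0)P 1/1
(2,1)P 1/1
(3,2)Q 1/2
(3,3)Q 1/1
(4,2)P 0/2
(5,0)P 0/1
(5,2)Q 0/2
(5,3)P 0/2
(6,0)Q 1/2
(6,1)Q 1/1
(6,3)Q 0/1
Sum over 17 students: 1/1 + 2/2 + 3/3 + 2/2 + 2/2 + 2/2 + 1/1 + 1/1 + 1/2 + 1/1 + 0/2 + 0/1 + 0/2 + 0/2 + 1/2 + 1/1 + 0/1 = 11; mean = 11 ÷ 17 = 11/17 = 0.647058… → 0.647.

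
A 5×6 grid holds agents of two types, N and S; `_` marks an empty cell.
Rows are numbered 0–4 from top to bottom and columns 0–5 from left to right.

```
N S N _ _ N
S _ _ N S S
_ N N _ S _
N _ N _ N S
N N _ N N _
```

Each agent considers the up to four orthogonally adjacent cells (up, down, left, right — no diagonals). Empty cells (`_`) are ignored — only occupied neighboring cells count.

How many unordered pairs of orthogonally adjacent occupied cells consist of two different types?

Scan each occupied cell's neighbors to the right and below so each pair is counted once.
Row 0: N(0,0)–S(0,1)≠ N(0,0)–S(1,0)≠ S(0,1)–N(0,2)≠ N(0,5)–S(1,5)≠  → 4/4 unlike.
Row 1: N(1,3)–S(1,4)≠ S(1,4)–S(1,5)= S(1,4)–S(2,4)=  → 1/3 unlike.
Row 2: N(2,1)–N(2,2)= N(2,2)–N(3,2)= S(2,4)–N(3,4)≠  → 1/3 unlike.
Row 3: N(3,0)–N(4,0)= N(3,4)–S(3,5)≠ N(3,4)–N(4,4)=  → 1/3 unlike.
Row 4: N(4,0)–N(4,1)= N(4,3)–N(4,4)=  → 0/2 unlike.
Total adjacent occupied pairs: 15; unlike-type pairs: 7.

7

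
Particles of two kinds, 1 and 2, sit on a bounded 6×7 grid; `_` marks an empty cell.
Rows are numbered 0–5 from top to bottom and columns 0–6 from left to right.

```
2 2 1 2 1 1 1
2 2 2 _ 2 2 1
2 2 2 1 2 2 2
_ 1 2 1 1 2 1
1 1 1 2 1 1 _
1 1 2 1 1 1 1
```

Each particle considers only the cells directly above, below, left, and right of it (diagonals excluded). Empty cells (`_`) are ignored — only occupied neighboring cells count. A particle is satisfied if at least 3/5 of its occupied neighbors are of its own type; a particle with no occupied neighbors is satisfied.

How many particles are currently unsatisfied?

Row 0: (0,0)2 2/2 ok · (0,1)2 2/3 ok · (0,2)1 0/3 unhappy · (0,3)2 0/2 unhappy · (0,4)1 1/3 unhappy · (0,5)1 2/3 ok · (0,6)1 2/2 ok
Row 1: (1,0)2 3/3 ok · (1,1)2 4/4 ok · (1,2)2 2/3 ok · (1,4)2 2/3 ok · (1,5)2 2/4 unhappy · (1,6)1 1/3 unhappy
Row 2: (2,0)2 2/2 ok · (2,1)2 3/4 ok · (2,2)2 3/4 ok · (2,3)1 1/3 unhappy · (2,4)2 2/4 unhappy · (2,5)2 4/4 ok · (2,6)2 1/3 unhappy
Row 3: (3,1)1 1/3 unhappy · (3,2)2 1/4 unhappy · (3,3)1 2/4 unhappy · (3,4)1 2/4 unhappy · (3,5)2 1/4 unhappy · (3,6)1 0/2 unhappy
Row 4: (4,0)1 2/2 ok · (4,1)1 4/4 ok · (4,2)1 1/4 unhappy · (4,3)2 0/4 unhappy · (4,4)1 3/4 ok · (4,5)1 2/3 ok
Row 5: (5,0)1 2/2 ok · (5,1)1 2/3 ok · (5,2)2 0/3 unhappy · (5,3)1 1/3 unhappy · (5,4)1 3/3 ok · (5,5)1 3/3 ok · (5,6)1 1/1 ok
Unsatisfied: (0,2), (0,3), (0,4), (1,5), (1,6), (2,3), (2,4), (2,6), (3,1), (3,2), (3,3), (3,4), (3,5), (3,6), (4,2), (4,3), (5,2), (5,3) — 18 in total.

18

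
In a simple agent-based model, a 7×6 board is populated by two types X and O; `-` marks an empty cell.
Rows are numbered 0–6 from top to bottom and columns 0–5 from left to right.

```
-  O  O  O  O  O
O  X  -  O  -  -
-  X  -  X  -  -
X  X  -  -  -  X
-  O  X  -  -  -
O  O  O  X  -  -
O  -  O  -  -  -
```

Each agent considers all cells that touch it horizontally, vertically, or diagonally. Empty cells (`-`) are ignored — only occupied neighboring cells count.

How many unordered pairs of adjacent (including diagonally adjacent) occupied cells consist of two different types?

Scan each occupied cell's neighbors to the right and below (and the two forward diagonals) so each pair is counted once.
Row 0: O(0,1)–O(0,2)= O(0,1)–X(1,1)≠ O(0,1)–O(1,0)= O(0,2)–O(0,3)= O(0,2)–O(1,3)= O(0,2)–X(1,1)≠ O(0,3)–O(0,4)= O(0,3)–O(1,3)= O(0,4)–O(0,5)= O(0,4)–O(1,3)=  → 2/10 unlike.
Row 1: O(1,0)–X(1,1)≠ O(1,0)–X(2,1)≠ X(1,1)–X(2,1)= O(1,3)–X(2,3)≠  → 3/4 unlike.
Row 2: X(2,1)–X(3,1)= X(2,1)–X(3,0)=  → 0/2 unlike.
Row 3: X(3,0)–X(3,1)= X(3,0)–O(4,1)≠ X(3,1)–O(4,1)≠ X(3,1)–X(4,2)=  → 2/4 unlike.
Row 4: O(4,1)–X(4,2)≠ O(4,1)–O(5,1)= O(4,1)–O(5,2)= O(4,1)–O(5,0)= X(4,2)–O(5,2)≠ X(4,2)–X(5,3)= X(4,2)–O(5,1)≠  → 3/7 unlike.
Row 5: O(5,0)–O(5,1)= O(5,0)–O(6,0)= O(5,1)–O(5,2)= O(5,1)–O(6,2)= O(5,1)–O(6,0)= O(5,2)–X(5,3)≠ O(5,2)–O(6,2)= X(5,3)–O(6,2)≠  → 2/8 unlike.
Total adjacent occupied pairs: 35; unlike-type pairs: 12.

12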